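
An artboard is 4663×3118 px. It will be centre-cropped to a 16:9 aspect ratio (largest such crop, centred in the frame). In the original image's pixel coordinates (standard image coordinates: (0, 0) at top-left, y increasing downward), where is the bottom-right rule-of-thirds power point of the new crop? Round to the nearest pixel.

4663/3118 < 16/9, so the 16:9 crop keeps the full width 4663 and trims height to 4663 × 9/16 = 2622.94 px.
Top offset = (3118 − 2622.94)/2 = 247.53 px; left offset = 0.
Bottom-right is two-thirds across and two-thirds down within the crop:
x = 0.00 + 2 × 4663.00/3 ≈ 3109; y = 247.53 + 2 × 2622.94/3 ≈ 1996.

(3109, 1996)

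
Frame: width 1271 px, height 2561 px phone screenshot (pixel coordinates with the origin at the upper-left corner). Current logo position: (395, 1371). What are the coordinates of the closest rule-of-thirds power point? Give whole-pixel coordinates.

(424, 1707)

Third lines: x ∈ {424, 847}, y ∈ {854, 1707}.
395 is closer to x = 424; 1371 is closer to y = 1707.
So the nearest intersection is the lower-left power point.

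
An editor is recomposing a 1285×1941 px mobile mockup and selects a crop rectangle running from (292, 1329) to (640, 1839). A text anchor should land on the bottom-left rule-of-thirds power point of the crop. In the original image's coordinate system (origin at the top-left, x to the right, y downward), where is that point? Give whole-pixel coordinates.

x = 408 px, y = 1669 px

Crop width = 640 − 292 = 348 px; one third is 116.00 px.
Crop height = 1839 − 1329 = 510 px; one third is 170.00 px.
The bottom-left point is one-third across and two-thirds down within the crop:
x = 292 + 1 × 116.00 ≈ 408; y = 1329 + 2 × 170.00 ≈ 1669.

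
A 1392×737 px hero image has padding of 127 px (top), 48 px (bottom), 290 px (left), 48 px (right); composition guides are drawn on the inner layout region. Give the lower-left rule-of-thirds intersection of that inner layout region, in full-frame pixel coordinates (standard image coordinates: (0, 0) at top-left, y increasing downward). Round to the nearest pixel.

Content width = 1392 − 290 − 48 = 1054 px; content height = 737 − 127 − 48 = 562 px.
Lower-left is one-third across and two-thirds down within the inner layout region.
x = 290 + 1 × 1054/3 = 290 + 351.33 ≈ 641
y = 127 + 2 × 562/3 = 127 + 374.67 ≈ 502

(641, 502)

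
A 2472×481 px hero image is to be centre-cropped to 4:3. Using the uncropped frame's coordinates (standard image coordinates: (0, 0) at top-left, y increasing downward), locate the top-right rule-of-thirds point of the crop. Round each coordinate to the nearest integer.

2472/481 > 4/3, so the 4:3 crop keeps the full height 481 and trims width to 481 × 4/3 = 641.33 px.
Left offset = (2472 − 641.33)/2 = 915.33 px; top offset = 0.
Top-right is two-thirds across and one-third down within the crop:
x = 915.33 + 2 × 641.33/3 ≈ 1343; y = 0.00 + 1 × 481.00/3 ≈ 160.

(1343, 160)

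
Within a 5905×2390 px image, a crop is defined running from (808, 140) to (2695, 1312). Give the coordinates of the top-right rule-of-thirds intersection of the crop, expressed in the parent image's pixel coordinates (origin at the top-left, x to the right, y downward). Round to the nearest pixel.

Crop width = 2695 − 808 = 1887 px; one third is 629.00 px.
Crop height = 1312 − 140 = 1172 px; one third is 390.67 px.
The top-right point is two-thirds across and one-third down within the crop:
x = 808 + 2 × 629.00 ≈ 2066; y = 140 + 1 × 390.67 ≈ 531.

x = 2066 px, y = 531 px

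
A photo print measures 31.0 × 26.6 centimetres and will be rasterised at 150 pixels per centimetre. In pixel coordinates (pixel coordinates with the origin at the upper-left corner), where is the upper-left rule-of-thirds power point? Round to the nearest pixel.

x = 1550 px, y = 1330 px

In pixels the canvas is 31.0 × 150 = 4650 wide and 26.6 × 150 = 3990 tall.
The upper-left point is one-third across and one-third down:
x = 1 × 4650/3 ≈ 1550; y = 1 × 3990/3 ≈ 1330.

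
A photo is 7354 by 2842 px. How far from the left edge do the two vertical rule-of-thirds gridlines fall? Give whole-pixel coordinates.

x = 2451 px and x = 4903 px

7354 / 3 = 2451.33, so the vertical lines sit at one and two thirds of 7354.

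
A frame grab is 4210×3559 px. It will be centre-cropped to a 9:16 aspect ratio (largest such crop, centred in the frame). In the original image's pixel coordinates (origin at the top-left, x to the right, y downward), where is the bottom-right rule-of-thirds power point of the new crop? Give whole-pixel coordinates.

(2439, 2373)

4210/3559 > 9/16, so the 9:16 crop keeps the full height 3559 and trims width to 3559 × 9/16 = 2001.94 px.
Left offset = (4210 − 2001.94)/2 = 1104.03 px; top offset = 0.
Bottom-right is two-thirds across and two-thirds down within the crop:
x = 1104.03 + 2 × 2001.94/3 ≈ 2439; y = 0.00 + 2 × 3559.00/3 ≈ 2373.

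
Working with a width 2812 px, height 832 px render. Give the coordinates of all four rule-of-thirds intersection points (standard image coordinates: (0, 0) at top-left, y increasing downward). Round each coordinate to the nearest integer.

One third of 2812 is 937.33; one third of 832 is 277.33.
Vertical third lines at x = 937 and x = 1875; horizontal third lines at y = 277 and y = 555.

(937, 277), (1875, 277), (937, 555), (1875, 555)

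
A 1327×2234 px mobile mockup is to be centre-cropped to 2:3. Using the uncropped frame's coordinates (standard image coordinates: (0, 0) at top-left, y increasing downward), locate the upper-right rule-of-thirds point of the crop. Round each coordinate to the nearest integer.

1327/2234 < 2/3, so the 2:3 crop keeps the full width 1327 and trims height to 1327 × 3/2 = 1990.50 px.
Top offset = (2234 − 1990.50)/2 = 121.75 px; left offset = 0.
Upper-right is two-thirds across and one-third down within the crop:
x = 0.00 + 2 × 1327.00/3 ≈ 885; y = 121.75 + 1 × 1990.50/3 ≈ 785.

(885, 785)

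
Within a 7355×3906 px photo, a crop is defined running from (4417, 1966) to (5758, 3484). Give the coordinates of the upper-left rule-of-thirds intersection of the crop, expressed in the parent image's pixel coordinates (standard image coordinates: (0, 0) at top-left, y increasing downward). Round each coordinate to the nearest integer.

(4864, 2472)

Crop width = 5758 − 4417 = 1341 px; one third is 447.00 px.
Crop height = 3484 − 1966 = 1518 px; one third is 506.00 px.
The upper-left point is one-third across and one-third down within the crop:
x = 4417 + 1 × 447.00 ≈ 4864; y = 1966 + 1 × 506.00 ≈ 2472.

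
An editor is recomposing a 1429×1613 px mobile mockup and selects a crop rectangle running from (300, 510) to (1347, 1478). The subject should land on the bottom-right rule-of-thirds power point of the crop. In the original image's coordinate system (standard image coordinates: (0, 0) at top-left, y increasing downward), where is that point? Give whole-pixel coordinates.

Crop width = 1347 − 300 = 1047 px; one third is 349.00 px.
Crop height = 1478 − 510 = 968 px; one third is 322.67 px.
The bottom-right point is two-thirds across and two-thirds down within the crop:
x = 300 + 2 × 349.00 ≈ 998; y = 510 + 2 × 322.67 ≈ 1155.

(998, 1155)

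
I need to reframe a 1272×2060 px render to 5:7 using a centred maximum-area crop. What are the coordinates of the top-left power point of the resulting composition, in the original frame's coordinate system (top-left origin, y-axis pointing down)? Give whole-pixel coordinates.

x = 424 px, y = 733 px

1272/2060 < 5/7, so the 5:7 crop keeps the full width 1272 and trims height to 1272 × 7/5 = 1780.80 px.
Top offset = (2060 − 1780.80)/2 = 139.60 px; left offset = 0.
Top-left is one-third across and one-third down within the crop:
x = 0.00 + 1 × 1272.00/3 ≈ 424; y = 139.60 + 1 × 1780.80/3 ≈ 733.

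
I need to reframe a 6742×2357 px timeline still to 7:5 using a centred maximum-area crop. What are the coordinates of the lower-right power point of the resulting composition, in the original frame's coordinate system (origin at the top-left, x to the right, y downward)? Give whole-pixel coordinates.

x = 3921 px, y = 1571 px

6742/2357 > 7/5, so the 7:5 crop keeps the full height 2357 and trims width to 2357 × 7/5 = 3299.80 px.
Left offset = (6742 − 3299.80)/2 = 1721.10 px; top offset = 0.
Lower-right is two-thirds across and two-thirds down within the crop:
x = 1721.10 + 2 × 3299.80/3 ≈ 3921; y = 0.00 + 2 × 2357.00/3 ≈ 1571.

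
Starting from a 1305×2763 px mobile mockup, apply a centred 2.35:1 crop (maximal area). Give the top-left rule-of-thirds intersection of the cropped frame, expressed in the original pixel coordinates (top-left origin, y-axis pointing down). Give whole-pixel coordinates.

1305/2763 < 2.35/1, so the 2.35:1 crop keeps the full width 1305 and trims height to 1305 × 1/2.35 = 555.32 px.
Top offset = (2763 − 555.32)/2 = 1103.84 px; left offset = 0.
Top-left is one-third across and one-third down within the crop:
x = 0.00 + 1 × 1305.00/3 ≈ 435; y = 1103.84 + 1 × 555.32/3 ≈ 1289.

(435, 1289)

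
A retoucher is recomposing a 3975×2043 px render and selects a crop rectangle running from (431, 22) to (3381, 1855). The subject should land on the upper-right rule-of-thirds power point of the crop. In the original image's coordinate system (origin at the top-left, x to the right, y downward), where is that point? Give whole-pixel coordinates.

x = 2398 px, y = 633 px

Crop width = 3381 − 431 = 2950 px; one third is 983.33 px.
Crop height = 1855 − 22 = 1833 px; one third is 611.00 px.
The upper-right point is two-thirds across and one-third down within the crop:
x = 431 + 2 × 983.33 ≈ 2398; y = 22 + 1 × 611.00 ≈ 633.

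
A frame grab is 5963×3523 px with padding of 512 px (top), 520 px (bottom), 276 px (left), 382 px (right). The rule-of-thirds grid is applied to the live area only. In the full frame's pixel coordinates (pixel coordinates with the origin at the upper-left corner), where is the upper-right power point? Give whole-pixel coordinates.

(3813, 1342)

Content width = 5963 − 276 − 382 = 5305 px; content height = 3523 − 512 − 520 = 2491 px.
Upper-right is two-thirds across and one-third down within the live area.
x = 276 + 2 × 5305/3 = 276 + 3536.67 ≈ 3813
y = 512 + 1 × 2491/3 = 512 + 830.33 ≈ 1342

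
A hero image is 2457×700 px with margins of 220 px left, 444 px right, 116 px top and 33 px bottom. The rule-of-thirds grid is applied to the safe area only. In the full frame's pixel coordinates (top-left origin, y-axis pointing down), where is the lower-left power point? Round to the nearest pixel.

Content width = 2457 − 220 − 444 = 1793 px; content height = 700 − 116 − 33 = 551 px.
Lower-left is one-third across and two-thirds down within the safe area.
x = 220 + 1 × 1793/3 = 220 + 597.67 ≈ 818
y = 116 + 2 × 551/3 = 116 + 367.33 ≈ 483

(818, 483)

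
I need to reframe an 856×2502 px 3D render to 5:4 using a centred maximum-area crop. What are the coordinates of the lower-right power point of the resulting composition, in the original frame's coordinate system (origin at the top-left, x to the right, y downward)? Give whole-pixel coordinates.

856/2502 < 5/4, so the 5:4 crop keeps the full width 856 and trims height to 856 × 4/5 = 684.80 px.
Top offset = (2502 − 684.80)/2 = 908.60 px; left offset = 0.
Lower-right is two-thirds across and two-thirds down within the crop:
x = 0.00 + 2 × 856.00/3 ≈ 571; y = 908.60 + 2 × 684.80/3 ≈ 1365.

x = 571 px, y = 1365 px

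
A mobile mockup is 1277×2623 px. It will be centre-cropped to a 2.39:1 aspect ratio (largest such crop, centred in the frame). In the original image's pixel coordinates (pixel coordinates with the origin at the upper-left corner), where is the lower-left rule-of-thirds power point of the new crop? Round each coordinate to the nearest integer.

1277/2623 < 2.39/1, so the 2.39:1 crop keeps the full width 1277 and trims height to 1277 × 1/2.39 = 534.31 px.
Top offset = (2623 − 534.31)/2 = 1044.35 px; left offset = 0.
Lower-left is one-third across and two-thirds down within the crop:
x = 0.00 + 1 × 1277.00/3 ≈ 426; y = 1044.35 + 2 × 534.31/3 ≈ 1401.

x = 426 px, y = 1401 px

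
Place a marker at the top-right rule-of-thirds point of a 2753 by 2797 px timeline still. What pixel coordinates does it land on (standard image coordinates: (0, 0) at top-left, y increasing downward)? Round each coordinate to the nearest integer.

The top-right point sits two-thirds of the way across and one-third of the way down.
x = 2 × 2753/3 ≈ 1835; y = 1 × 2797/3 ≈ 932.

(1835, 932)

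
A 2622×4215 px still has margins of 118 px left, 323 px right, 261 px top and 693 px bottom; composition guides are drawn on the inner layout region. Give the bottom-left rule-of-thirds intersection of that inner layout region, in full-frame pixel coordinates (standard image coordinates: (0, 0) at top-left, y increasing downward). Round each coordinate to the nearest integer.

Content width = 2622 − 118 − 323 = 2181 px; content height = 4215 − 261 − 693 = 3261 px.
Bottom-left is one-third across and two-thirds down within the inner layout region.
x = 118 + 1 × 2181/3 = 118 + 727.00 ≈ 845
y = 261 + 2 × 3261/3 = 261 + 2174.00 ≈ 2435

x = 845 px, y = 2435 px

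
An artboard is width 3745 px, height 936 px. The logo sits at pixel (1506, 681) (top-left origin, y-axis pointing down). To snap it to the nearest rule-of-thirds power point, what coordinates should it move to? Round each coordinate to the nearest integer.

Third lines: x ∈ {1248, 2497}, y ∈ {312, 624}.
1506 is closer to x = 1248; 681 is closer to y = 624.
So the nearest intersection is the lower-left power point.

x = 1248 px, y = 624 px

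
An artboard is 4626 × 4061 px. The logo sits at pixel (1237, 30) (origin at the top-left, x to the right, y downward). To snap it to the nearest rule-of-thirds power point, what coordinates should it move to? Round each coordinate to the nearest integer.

Third lines: x ∈ {1542, 3084}, y ∈ {1354, 2707}.
1237 is closer to x = 1542; 30 is closer to y = 1354.
So the nearest intersection is the upper-left power point.

x = 1542 px, y = 1354 px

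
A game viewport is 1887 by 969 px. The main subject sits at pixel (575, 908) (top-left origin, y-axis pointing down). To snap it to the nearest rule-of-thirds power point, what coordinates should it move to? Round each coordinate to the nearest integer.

Third lines: x ∈ {629, 1258}, y ∈ {323, 646}.
575 is closer to x = 629; 908 is closer to y = 646.
So the nearest intersection is the lower-left power point.

x = 629 px, y = 646 px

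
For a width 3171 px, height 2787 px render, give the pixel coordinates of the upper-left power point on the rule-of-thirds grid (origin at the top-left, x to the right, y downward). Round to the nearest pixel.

The upper-left point sits one-third of the way across and one-third of the way down.
x = 1 × 3171/3 ≈ 1057; y = 1 × 2787/3 ≈ 929.

x = 1057 px, y = 929 px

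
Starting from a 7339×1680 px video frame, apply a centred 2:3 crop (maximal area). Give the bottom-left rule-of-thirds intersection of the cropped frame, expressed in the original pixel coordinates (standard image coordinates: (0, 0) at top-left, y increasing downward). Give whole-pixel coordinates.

7339/1680 > 2/3, so the 2:3 crop keeps the full height 1680 and trims width to 1680 × 2/3 = 1120.00 px.
Left offset = (7339 − 1120.00)/2 = 3109.50 px; top offset = 0.
Bottom-left is one-third across and two-thirds down within the crop:
x = 3109.50 + 1 × 1120.00/3 ≈ 3483; y = 0.00 + 2 × 1680.00/3 ≈ 1120.

x = 3483 px, y = 1120 px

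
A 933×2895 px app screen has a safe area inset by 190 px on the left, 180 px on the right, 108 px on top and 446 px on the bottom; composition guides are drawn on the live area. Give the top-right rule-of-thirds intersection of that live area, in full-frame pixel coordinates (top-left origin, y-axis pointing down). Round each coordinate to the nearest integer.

(565, 888)

Content width = 933 − 190 − 180 = 563 px; content height = 2895 − 108 − 446 = 2341 px.
Top-right is two-thirds across and one-third down within the live area.
x = 190 + 2 × 563/3 = 190 + 375.33 ≈ 565
y = 108 + 1 × 2341/3 = 108 + 780.33 ≈ 888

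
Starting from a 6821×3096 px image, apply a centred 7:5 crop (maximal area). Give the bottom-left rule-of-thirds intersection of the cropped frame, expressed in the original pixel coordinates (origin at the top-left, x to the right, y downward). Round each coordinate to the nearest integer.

6821/3096 > 7/5, so the 7:5 crop keeps the full height 3096 and trims width to 3096 × 7/5 = 4334.40 px.
Left offset = (6821 − 4334.40)/2 = 1243.30 px; top offset = 0.
Bottom-left is one-third across and two-thirds down within the crop:
x = 1243.30 + 1 × 4334.40/3 ≈ 2688; y = 0.00 + 2 × 3096.00/3 ≈ 2064.

x = 2688 px, y = 2064 px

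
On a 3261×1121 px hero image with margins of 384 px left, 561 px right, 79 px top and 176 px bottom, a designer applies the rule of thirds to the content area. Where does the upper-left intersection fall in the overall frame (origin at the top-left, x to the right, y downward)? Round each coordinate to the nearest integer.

x = 1156 px, y = 368 px

Content width = 3261 − 384 − 561 = 2316 px; content height = 1121 − 79 − 176 = 866 px.
Upper-left is one-third across and one-third down within the content area.
x = 384 + 1 × 2316/3 = 384 + 772.00 ≈ 1156
y = 79 + 1 × 866/3 = 79 + 288.67 ≈ 368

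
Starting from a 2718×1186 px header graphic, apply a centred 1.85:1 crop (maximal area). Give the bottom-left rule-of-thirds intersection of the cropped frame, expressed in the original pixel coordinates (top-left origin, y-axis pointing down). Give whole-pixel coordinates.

2718/1186 > 1.85/1, so the 1.85:1 crop keeps the full height 1186 and trims width to 1186 × 1.85/1 = 2194.10 px.
Left offset = (2718 − 2194.10)/2 = 261.95 px; top offset = 0.
Bottom-left is one-third across and two-thirds down within the crop:
x = 261.95 + 1 × 2194.10/3 ≈ 993; y = 0.00 + 2 × 1186.00/3 ≈ 791.

x = 993 px, y = 791 px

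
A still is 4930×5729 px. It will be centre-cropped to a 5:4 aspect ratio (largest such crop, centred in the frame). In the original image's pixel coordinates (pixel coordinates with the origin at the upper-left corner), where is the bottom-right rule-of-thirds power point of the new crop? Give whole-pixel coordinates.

x = 3287 px, y = 3522 px

4930/5729 < 5/4, so the 5:4 crop keeps the full width 4930 and trims height to 4930 × 4/5 = 3944.00 px.
Top offset = (5729 − 3944.00)/2 = 892.50 px; left offset = 0.
Bottom-right is two-thirds across and two-thirds down within the crop:
x = 0.00 + 2 × 4930.00/3 ≈ 3287; y = 892.50 + 2 × 3944.00/3 ≈ 3522.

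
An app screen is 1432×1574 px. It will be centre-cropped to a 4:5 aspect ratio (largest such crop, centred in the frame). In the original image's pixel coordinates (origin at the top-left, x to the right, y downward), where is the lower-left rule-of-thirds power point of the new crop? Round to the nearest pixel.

1432/1574 > 4/5, so the 4:5 crop keeps the full height 1574 and trims width to 1574 × 4/5 = 1259.20 px.
Left offset = (1432 − 1259.20)/2 = 86.40 px; top offset = 0.
Lower-left is one-third across and two-thirds down within the crop:
x = 86.40 + 1 × 1259.20/3 ≈ 506; y = 0.00 + 2 × 1574.00/3 ≈ 1049.

(506, 1049)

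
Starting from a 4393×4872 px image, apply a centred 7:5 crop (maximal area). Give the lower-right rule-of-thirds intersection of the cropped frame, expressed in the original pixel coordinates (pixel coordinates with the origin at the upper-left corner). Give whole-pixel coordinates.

4393/4872 < 7/5, so the 7:5 crop keeps the full width 4393 and trims height to 4393 × 5/7 = 3137.86 px.
Top offset = (4872 − 3137.86)/2 = 867.07 px; left offset = 0.
Lower-right is two-thirds across and two-thirds down within the crop:
x = 0.00 + 2 × 4393.00/3 ≈ 2929; y = 867.07 + 2 × 3137.86/3 ≈ 2959.

x = 2929 px, y = 2959 px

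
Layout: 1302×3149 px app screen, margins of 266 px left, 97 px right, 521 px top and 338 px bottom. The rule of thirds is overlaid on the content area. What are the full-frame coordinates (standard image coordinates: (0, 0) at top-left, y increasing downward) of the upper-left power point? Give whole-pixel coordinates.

Content width = 1302 − 266 − 97 = 939 px; content height = 3149 − 521 − 338 = 2290 px.
Upper-left is one-third across and one-third down within the content area.
x = 266 + 1 × 939/3 = 266 + 313.00 ≈ 579
y = 521 + 1 × 2290/3 = 521 + 763.33 ≈ 1284

(579, 1284)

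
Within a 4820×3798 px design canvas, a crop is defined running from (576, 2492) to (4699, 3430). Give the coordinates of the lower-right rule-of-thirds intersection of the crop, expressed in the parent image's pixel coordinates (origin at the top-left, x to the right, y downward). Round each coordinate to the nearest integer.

Crop width = 4699 − 576 = 4123 px; one third is 1374.33 px.
Crop height = 3430 − 2492 = 938 px; one third is 312.67 px.
The lower-right point is two-thirds across and two-thirds down within the crop:
x = 576 + 2 × 1374.33 ≈ 3325; y = 2492 + 2 × 312.67 ≈ 3117.

(3325, 3117)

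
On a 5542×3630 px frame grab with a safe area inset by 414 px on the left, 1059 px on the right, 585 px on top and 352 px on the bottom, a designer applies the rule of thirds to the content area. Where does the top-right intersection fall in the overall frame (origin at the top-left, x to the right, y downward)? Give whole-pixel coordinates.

Content width = 5542 − 414 − 1059 = 4069 px; content height = 3630 − 585 − 352 = 2693 px.
Top-right is two-thirds across and one-third down within the content area.
x = 414 + 2 × 4069/3 = 414 + 2712.67 ≈ 3127
y = 585 + 1 × 2693/3 = 585 + 897.67 ≈ 1483

(3127, 1483)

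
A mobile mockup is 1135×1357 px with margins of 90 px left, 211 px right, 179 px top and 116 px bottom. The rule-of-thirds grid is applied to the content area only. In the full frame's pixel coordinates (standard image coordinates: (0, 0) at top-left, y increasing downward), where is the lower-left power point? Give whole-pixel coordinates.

x = 368 px, y = 887 px

Content width = 1135 − 90 − 211 = 834 px; content height = 1357 − 179 − 116 = 1062 px.
Lower-left is one-third across and two-thirds down within the content area.
x = 90 + 1 × 834/3 = 90 + 278.00 ≈ 368
y = 179 + 2 × 1062/3 = 179 + 708.00 ≈ 887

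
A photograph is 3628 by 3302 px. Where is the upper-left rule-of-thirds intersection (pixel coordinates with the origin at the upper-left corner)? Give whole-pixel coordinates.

(1209, 1101)

The upper-left point sits one-third of the way across and one-third of the way down.
x = 1 × 3628/3 ≈ 1209; y = 1 × 3302/3 ≈ 1101.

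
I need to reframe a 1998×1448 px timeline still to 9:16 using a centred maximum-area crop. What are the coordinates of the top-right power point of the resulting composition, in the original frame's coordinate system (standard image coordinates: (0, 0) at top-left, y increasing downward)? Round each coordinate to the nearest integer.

(1135, 483)

1998/1448 > 9/16, so the 9:16 crop keeps the full height 1448 and trims width to 1448 × 9/16 = 814.50 px.
Left offset = (1998 − 814.50)/2 = 591.75 px; top offset = 0.
Top-right is two-thirds across and one-third down within the crop:
x = 591.75 + 2 × 814.50/3 ≈ 1135; y = 0.00 + 1 × 1448.00/3 ≈ 483.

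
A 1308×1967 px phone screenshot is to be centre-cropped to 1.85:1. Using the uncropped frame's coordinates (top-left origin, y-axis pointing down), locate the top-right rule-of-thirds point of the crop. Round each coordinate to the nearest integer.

1308/1967 < 1.85/1, so the 1.85:1 crop keeps the full width 1308 and trims height to 1308 × 1/1.85 = 707.03 px.
Top offset = (1967 − 707.03)/2 = 629.99 px; left offset = 0.
Top-right is two-thirds across and one-third down within the crop:
x = 0.00 + 2 × 1308.00/3 ≈ 872; y = 629.99 + 1 × 707.03/3 ≈ 866.

x = 872 px, y = 866 px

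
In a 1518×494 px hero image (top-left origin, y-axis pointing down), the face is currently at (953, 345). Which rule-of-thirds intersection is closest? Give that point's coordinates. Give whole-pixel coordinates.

Third lines: x ∈ {506, 1012}, y ∈ {165, 329}.
953 is closer to x = 1012; 345 is closer to y = 329.
So the nearest intersection is the lower-right power point.

(1012, 329)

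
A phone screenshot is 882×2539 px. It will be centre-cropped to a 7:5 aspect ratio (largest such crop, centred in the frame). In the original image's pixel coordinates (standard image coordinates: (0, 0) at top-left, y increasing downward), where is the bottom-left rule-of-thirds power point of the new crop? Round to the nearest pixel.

(294, 1375)

882/2539 < 7/5, so the 7:5 crop keeps the full width 882 and trims height to 882 × 5/7 = 630.00 px.
Top offset = (2539 − 630.00)/2 = 954.50 px; left offset = 0.
Bottom-left is one-third across and two-thirds down within the crop:
x = 0.00 + 1 × 882.00/3 ≈ 294; y = 954.50 + 2 × 630.00/3 ≈ 1375.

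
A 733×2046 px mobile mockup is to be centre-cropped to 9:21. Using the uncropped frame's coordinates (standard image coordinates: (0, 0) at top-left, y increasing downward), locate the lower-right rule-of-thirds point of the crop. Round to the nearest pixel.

(489, 1308)

733/2046 < 9/21, so the 9:21 crop keeps the full width 733 and trims height to 733 × 21/9 = 1710.33 px.
Top offset = (2046 − 1710.33)/2 = 167.83 px; left offset = 0.
Lower-right is two-thirds across and two-thirds down within the crop:
x = 0.00 + 2 × 733.00/3 ≈ 489; y = 167.83 + 2 × 1710.33/3 ≈ 1308.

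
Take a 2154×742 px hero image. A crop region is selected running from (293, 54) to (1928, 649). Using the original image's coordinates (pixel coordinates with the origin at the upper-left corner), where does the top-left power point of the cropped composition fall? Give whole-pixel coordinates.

(838, 252)

Crop width = 1928 − 293 = 1635 px; one third is 545.00 px.
Crop height = 649 − 54 = 595 px; one third is 198.33 px.
The top-left point is one-third across and one-third down within the crop:
x = 293 + 1 × 545.00 ≈ 838; y = 54 + 1 × 198.33 ≈ 252.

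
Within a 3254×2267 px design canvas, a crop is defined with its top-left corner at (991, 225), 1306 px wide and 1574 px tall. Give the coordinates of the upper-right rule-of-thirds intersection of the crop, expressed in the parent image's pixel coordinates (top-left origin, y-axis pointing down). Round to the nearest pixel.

x = 1862 px, y = 750 px

One third of the crop width 1306 is 435.33 px.
One third of the crop height 1574 is 524.67 px.
The upper-right point is two-thirds across and one-third down within the crop:
x = 991 + 2 × 435.33 ≈ 1862; y = 225 + 1 × 524.67 ≈ 750.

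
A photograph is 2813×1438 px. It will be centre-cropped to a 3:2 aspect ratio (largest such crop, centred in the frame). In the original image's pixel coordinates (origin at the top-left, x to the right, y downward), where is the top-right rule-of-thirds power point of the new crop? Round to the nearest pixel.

2813/1438 > 3/2, so the 3:2 crop keeps the full height 1438 and trims width to 1438 × 3/2 = 2157.00 px.
Left offset = (2813 − 2157.00)/2 = 328.00 px; top offset = 0.
Top-right is two-thirds across and one-third down within the crop:
x = 328.00 + 2 × 2157.00/3 ≈ 1766; y = 0.00 + 1 × 1438.00/3 ≈ 479.

x = 1766 px, y = 479 px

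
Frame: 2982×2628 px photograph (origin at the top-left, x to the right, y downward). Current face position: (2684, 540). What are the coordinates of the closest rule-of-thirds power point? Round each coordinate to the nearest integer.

Third lines: x ∈ {994, 1988}, y ∈ {876, 1752}.
2684 is closer to x = 1988; 540 is closer to y = 876.
So the nearest intersection is the upper-right power point.

x = 1988 px, y = 876 px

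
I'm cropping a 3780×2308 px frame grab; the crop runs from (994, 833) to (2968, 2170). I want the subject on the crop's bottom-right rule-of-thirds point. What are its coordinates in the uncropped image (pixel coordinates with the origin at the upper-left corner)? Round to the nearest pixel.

x = 2310 px, y = 1724 px

Crop width = 2968 − 994 = 1974 px; one third is 658.00 px.
Crop height = 2170 − 833 = 1337 px; one third is 445.67 px.
The bottom-right point is two-thirds across and two-thirds down within the crop:
x = 994 + 2 × 658.00 ≈ 2310; y = 833 + 2 × 445.67 ≈ 1724.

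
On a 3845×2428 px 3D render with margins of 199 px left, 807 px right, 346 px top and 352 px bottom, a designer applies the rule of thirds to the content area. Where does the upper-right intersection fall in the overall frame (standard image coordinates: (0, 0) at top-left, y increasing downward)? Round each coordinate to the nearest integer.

x = 2092 px, y = 923 px

Content width = 3845 − 199 − 807 = 2839 px; content height = 2428 − 346 − 352 = 1730 px.
Upper-right is two-thirds across and one-third down within the content area.
x = 199 + 2 × 2839/3 = 199 + 1892.67 ≈ 2092
y = 346 + 1 × 1730/3 = 346 + 576.67 ≈ 923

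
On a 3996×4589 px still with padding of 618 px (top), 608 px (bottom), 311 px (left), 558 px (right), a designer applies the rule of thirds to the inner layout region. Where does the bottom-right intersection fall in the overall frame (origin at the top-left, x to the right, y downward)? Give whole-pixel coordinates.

x = 2396 px, y = 2860 px

Content width = 3996 − 311 − 558 = 3127 px; content height = 4589 − 618 − 608 = 3363 px.
Bottom-right is two-thirds across and two-thirds down within the inner layout region.
x = 311 + 2 × 3127/3 = 311 + 2084.67 ≈ 2396
y = 618 + 2 × 3363/3 = 618 + 2242.00 ≈ 2860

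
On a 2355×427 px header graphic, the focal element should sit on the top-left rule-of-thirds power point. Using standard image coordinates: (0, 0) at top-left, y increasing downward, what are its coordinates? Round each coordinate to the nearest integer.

(785, 142)

The top-left point sits one-third of the way across and one-third of the way down.
x = 1 × 2355/3 ≈ 785; y = 1 × 427/3 ≈ 142.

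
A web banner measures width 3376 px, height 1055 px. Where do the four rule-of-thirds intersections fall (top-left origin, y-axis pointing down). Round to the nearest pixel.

One third of 3376 is 1125.33; one third of 1055 is 351.67.
Vertical third lines at x = 1125 and x = 2251; horizontal third lines at y = 352 and y = 703.

(1125, 352), (2251, 352), (1125, 703), (2251, 703)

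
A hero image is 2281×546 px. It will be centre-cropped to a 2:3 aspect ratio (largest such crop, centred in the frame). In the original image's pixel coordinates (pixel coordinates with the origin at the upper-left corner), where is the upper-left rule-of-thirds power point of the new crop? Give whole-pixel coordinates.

2281/546 > 2/3, so the 2:3 crop keeps the full height 546 and trims width to 546 × 2/3 = 364.00 px.
Left offset = (2281 − 364.00)/2 = 958.50 px; top offset = 0.
Upper-left is one-third across and one-third down within the crop:
x = 958.50 + 1 × 364.00/3 ≈ 1080; y = 0.00 + 1 × 546.00/3 ≈ 182.

x = 1080 px, y = 182 px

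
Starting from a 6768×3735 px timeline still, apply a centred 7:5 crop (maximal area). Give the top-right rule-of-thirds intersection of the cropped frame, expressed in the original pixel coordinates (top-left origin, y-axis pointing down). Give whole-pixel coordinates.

6768/3735 > 7/5, so the 7:5 crop keeps the full height 3735 and trims width to 3735 × 7/5 = 5229.00 px.
Left offset = (6768 − 5229.00)/2 = 769.50 px; top offset = 0.
Top-right is two-thirds across and one-third down within the crop:
x = 769.50 + 2 × 5229.00/3 ≈ 4256; y = 0.00 + 1 × 3735.00/3 ≈ 1245.

(4256, 1245)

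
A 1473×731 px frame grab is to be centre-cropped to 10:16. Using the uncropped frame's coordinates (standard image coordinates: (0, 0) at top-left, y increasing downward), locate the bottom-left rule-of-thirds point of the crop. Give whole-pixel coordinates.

(660, 487)

1473/731 > 10/16, so the 10:16 crop keeps the full height 731 and trims width to 731 × 10/16 = 456.88 px.
Left offset = (1473 − 456.88)/2 = 508.06 px; top offset = 0.
Bottom-left is one-third across and two-thirds down within the crop:
x = 508.06 + 1 × 456.88/3 ≈ 660; y = 0.00 + 2 × 731.00/3 ≈ 487.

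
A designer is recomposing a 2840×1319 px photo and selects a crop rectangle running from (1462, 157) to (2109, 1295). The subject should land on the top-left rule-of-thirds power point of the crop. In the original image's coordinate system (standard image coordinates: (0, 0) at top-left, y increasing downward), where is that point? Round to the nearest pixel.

(1678, 536)

Crop width = 2109 − 1462 = 647 px; one third is 215.67 px.
Crop height = 1295 − 157 = 1138 px; one third is 379.33 px.
The top-left point is one-third across and one-third down within the crop:
x = 1462 + 1 × 215.67 ≈ 1678; y = 157 + 1 × 379.33 ≈ 536.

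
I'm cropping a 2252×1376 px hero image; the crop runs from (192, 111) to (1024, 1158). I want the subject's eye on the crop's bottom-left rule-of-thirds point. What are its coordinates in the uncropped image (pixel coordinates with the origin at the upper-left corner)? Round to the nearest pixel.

(469, 809)

Crop width = 1024 − 192 = 832 px; one third is 277.33 px.
Crop height = 1158 − 111 = 1047 px; one third is 349.00 px.
The bottom-left point is one-third across and two-thirds down within the crop:
x = 192 + 1 × 277.33 ≈ 469; y = 111 + 2 × 349.00 ≈ 809.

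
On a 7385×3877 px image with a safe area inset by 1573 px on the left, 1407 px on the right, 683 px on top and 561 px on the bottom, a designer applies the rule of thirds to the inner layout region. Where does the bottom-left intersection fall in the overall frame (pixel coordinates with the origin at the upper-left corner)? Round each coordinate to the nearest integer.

Content width = 7385 − 1573 − 1407 = 4405 px; content height = 3877 − 683 − 561 = 2633 px.
Bottom-left is one-third across and two-thirds down within the inner layout region.
x = 1573 + 1 × 4405/3 = 1573 + 1468.33 ≈ 3041
y = 683 + 2 × 2633/3 = 683 + 1755.33 ≈ 2438

(3041, 2438)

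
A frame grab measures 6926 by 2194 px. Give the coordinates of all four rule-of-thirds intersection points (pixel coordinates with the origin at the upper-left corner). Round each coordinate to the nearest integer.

(2309, 731), (4617, 731), (2309, 1463), (4617, 1463)

One third of 6926 is 2308.67; one third of 2194 is 731.33.
Vertical third lines at x = 2309 and x = 4617; horizontal third lines at y = 731 and y = 1463.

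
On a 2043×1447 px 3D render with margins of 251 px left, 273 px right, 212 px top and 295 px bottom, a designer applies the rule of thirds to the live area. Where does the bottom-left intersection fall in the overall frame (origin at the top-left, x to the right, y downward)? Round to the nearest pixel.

Content width = 2043 − 251 − 273 = 1519 px; content height = 1447 − 212 − 295 = 940 px.
Bottom-left is one-third across and two-thirds down within the live area.
x = 251 + 1 × 1519/3 = 251 + 506.33 ≈ 757
y = 212 + 2 × 940/3 = 212 + 626.67 ≈ 839

x = 757 px, y = 839 px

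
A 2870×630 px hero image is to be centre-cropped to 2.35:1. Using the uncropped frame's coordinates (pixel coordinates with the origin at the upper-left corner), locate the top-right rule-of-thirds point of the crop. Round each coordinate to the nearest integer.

(1682, 210)

2870/630 > 2.35/1, so the 2.35:1 crop keeps the full height 630 and trims width to 630 × 2.35/1 = 1480.50 px.
Left offset = (2870 − 1480.50)/2 = 694.75 px; top offset = 0.
Top-right is two-thirds across and one-third down within the crop:
x = 694.75 + 2 × 1480.50/3 ≈ 1682; y = 0.00 + 1 × 630.00/3 ≈ 210.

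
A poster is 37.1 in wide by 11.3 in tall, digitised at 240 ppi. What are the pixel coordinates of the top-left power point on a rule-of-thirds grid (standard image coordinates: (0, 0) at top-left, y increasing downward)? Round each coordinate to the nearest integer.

(2968, 904)

In pixels the canvas is 37.1 × 240 = 8904 wide and 11.3 × 240 = 2712 tall.
The top-left point is one-third across and one-third down:
x = 1 × 8904/3 ≈ 2968; y = 1 × 2712/3 ≈ 904.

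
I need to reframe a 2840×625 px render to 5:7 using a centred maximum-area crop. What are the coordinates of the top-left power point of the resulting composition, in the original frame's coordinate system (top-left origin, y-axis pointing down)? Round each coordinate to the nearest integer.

(1346, 208)

2840/625 > 5/7, so the 5:7 crop keeps the full height 625 and trims width to 625 × 5/7 = 446.43 px.
Left offset = (2840 − 446.43)/2 = 1196.79 px; top offset = 0.
Top-left is one-third across and one-third down within the crop:
x = 1196.79 + 1 × 446.43/3 ≈ 1346; y = 0.00 + 1 × 625.00/3 ≈ 208.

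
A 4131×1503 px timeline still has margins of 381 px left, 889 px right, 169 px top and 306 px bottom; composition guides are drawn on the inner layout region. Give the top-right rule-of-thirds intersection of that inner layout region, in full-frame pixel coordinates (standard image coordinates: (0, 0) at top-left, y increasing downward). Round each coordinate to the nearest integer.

Content width = 4131 − 381 − 889 = 2861 px; content height = 1503 − 169 − 306 = 1028 px.
Top-right is two-thirds across and one-third down within the inner layout region.
x = 381 + 2 × 2861/3 = 381 + 1907.33 ≈ 2288
y = 169 + 1 × 1028/3 = 169 + 342.67 ≈ 512

(2288, 512)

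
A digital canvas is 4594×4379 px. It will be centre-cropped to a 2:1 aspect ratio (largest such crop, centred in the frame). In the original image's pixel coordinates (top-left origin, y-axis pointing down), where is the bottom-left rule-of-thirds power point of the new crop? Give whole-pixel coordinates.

(1531, 2572)

4594/4379 < 2/1, so the 2:1 crop keeps the full width 4594 and trims height to 4594 × 1/2 = 2297.00 px.
Top offset = (4379 − 2297.00)/2 = 1041.00 px; left offset = 0.
Bottom-left is one-third across and two-thirds down within the crop:
x = 0.00 + 1 × 4594.00/3 ≈ 1531; y = 1041.00 + 2 × 2297.00/3 ≈ 2572.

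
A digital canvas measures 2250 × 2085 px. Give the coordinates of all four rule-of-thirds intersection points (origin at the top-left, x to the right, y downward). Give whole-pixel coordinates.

(750, 695), (1500, 695), (750, 1390), (1500, 1390)

One third of 2250 is 750; one third of 2085 is 695.
Vertical third lines at x = 750 and x = 1500; horizontal third lines at y = 695 and y = 1390.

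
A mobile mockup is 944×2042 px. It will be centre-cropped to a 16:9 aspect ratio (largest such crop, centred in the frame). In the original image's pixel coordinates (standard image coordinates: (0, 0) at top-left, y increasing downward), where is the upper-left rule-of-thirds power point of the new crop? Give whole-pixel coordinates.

(315, 933)

944/2042 < 16/9, so the 16:9 crop keeps the full width 944 and trims height to 944 × 9/16 = 531.00 px.
Top offset = (2042 − 531.00)/2 = 755.50 px; left offset = 0.
Upper-left is one-third across and one-third down within the crop:
x = 0.00 + 1 × 944.00/3 ≈ 315; y = 755.50 + 1 × 531.00/3 ≈ 933.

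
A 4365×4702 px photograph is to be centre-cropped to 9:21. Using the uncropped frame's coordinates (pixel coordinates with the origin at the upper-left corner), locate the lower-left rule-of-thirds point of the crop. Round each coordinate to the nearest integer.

4365/4702 > 9/21, so the 9:21 crop keeps the full height 4702 and trims width to 4702 × 9/21 = 2015.14 px.
Left offset = (4365 − 2015.14)/2 = 1174.93 px; top offset = 0.
Lower-left is one-third across and two-thirds down within the crop:
x = 1174.93 + 1 × 2015.14/3 ≈ 1847; y = 0.00 + 2 × 4702.00/3 ≈ 3135.

(1847, 3135)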